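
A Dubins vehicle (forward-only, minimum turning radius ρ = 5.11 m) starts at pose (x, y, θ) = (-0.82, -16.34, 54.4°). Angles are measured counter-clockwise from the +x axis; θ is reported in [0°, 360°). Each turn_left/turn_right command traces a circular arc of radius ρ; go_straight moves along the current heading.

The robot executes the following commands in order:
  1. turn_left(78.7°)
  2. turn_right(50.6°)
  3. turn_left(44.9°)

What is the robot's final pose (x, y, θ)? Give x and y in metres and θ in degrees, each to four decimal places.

set_pose: (x, y, θ) = (-0.8200, -16.3400, 54.4000°), ρ = 5.11
turn_left(78.7°): centre at ρ to the left, rotate +78.7° → (-1.2438, -9.8738, 133.1000°)
turn_right(50.6°): centre at ρ to the right, rotate −50.6° → (-2.5790, -5.7153, 82.5000°)
turn_left(44.9°): centre at ρ to the left, rotate +44.9° → (-3.5858, -1.9446, 127.4000°)

(-3.5858, -1.9446, 127.4000°)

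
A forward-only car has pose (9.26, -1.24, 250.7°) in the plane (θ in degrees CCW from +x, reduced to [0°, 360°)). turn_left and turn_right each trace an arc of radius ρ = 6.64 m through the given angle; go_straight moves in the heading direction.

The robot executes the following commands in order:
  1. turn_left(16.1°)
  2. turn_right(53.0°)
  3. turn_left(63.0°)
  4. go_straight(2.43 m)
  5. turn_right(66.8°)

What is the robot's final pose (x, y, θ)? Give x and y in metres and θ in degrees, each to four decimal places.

set_pose: (x, y, θ) = (9.2600, -1.2400, 250.7000°), ρ = 6.64
turn_left(16.1°): centre at ρ to the left, rotate +16.1° → (8.8972, -3.0640, 266.8000°)
turn_right(53.0°): centre at ρ to the right, rotate −53.0° → (5.9613, -8.2110, 213.8000°)
turn_left(63.0°): centre at ρ to the left, rotate +63.0° → (3.0619, -14.5150, 276.8000°)
go_straight(2.43): x += 2.43·cos θ, y += 2.43·sin θ → (3.3496, -16.9279, 276.8000°)
turn_right(66.8°): centre at ρ to the right, rotate −66.8° → (0.0763, -23.4645, 210.0000°)

(0.0763, -23.4645, 210.0000°)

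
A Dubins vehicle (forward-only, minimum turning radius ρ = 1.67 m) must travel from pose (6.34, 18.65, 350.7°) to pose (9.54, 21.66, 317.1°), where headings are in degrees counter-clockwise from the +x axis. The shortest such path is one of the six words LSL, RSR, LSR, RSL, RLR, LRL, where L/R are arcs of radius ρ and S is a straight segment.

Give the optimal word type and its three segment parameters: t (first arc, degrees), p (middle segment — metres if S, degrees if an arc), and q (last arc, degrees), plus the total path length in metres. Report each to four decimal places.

LSL: t = 41.7436°, p = 4.8191 m, q = 284.6564°, L = 14.3327 m

Let ψ = atan2(Δy, Δx) = atan2(3.01, 3.20) = 43.2475° be the start→goal bearing.
Normalize: d = |goal − start| / ρ = 4.393188/1.67 = 2.630651, α = (θ_start − ψ) mod 360° = 307.4525° = 5.366058 rad, β = (θ_goal − ψ) mod 360° = 273.8525° = 4.779627 rad.
Common terms: sin α = -0.793858, cos α = 0.608103, sin β = -0.997740, cos β = 0.067188, cos(α−β) = 0.832921, d² = 6.920327. Work in radians in the unit-radius frame; every candidate has L = ρ·(t + p + q).
LSL: p² = 2 + d² − 2cos(α−β) + 2d(sin α − sin β) = 8.327171; p = √p² = 2.885684; φ = atan2(cos β − cos α, d + sin α − sin β) = -0.188563 rad; t = (φ − α) mod 2π = 0.728564 rad, q = (β − φ) mod 2π = 4.968191 rad → L = 1.67·(0.728564 + 2.885684 + 4.968191) = 1.67·8.582438 = 14.332672 m
RSR: p² = 2 + d² − 2cos(α−β) + 2d(sin β − sin α) = 6.181798; p = √p² = 2.486322; φ = atan2(cos α − cos β, d − sin α + sin β) = 0.219310 rad; t = (α − φ) mod 2π = 5.146748 rad, q = (φ − β) mod 2π = 1.722868 rad → L = 1.67·(5.146748 + 2.486322 + 1.722868) = 1.67·9.355938 = 15.624417 m
LSR: p² = d² − 2 + 2cos(α−β) + 2d(sin α + sin β) = -2.839973 < 0 → infeasible
RSL: p² = d² − 2 + 2cos(α−β) − 2d(sin α + sin β) = 16.012312; p = √p² = 4.001539; φ = atan2(cos α + cos β, d − sin α − sin β) − atan2(2, p) = -0.311961 rad; t = (α − φ) mod 2π = 5.678019 rad, q = (β − φ) mod 2π = 5.091589 rad → L = 1.67·(5.678019 + 4.001539 + 5.091589) = 1.67·14.771147 = 24.667815 m
RLR: c = (6 − d² + 2cos(α−β) + 2d(sin α − sin β))/8 = 0.227275; p = 2π − arccos c = 4.941668 rad; φ = atan2(cos α − cos β, d − sin α + sin β) = 0.219310 rad; t = (α − φ + p/2) mod 2π = 1.334396 rad, q = (α − β − t + p) mod 2π = 4.193702 rad → L = 1.67·(1.334396 + 4.941668 + 4.193702) = 1.67·10.469766 = 17.484509 m
LRL: c = (6 − d² + 2cos(α−β) − 2d(sin α − sin β))/8 = -0.040896; p = 2π − arccos c = 4.671481 rad; φ = atan2(cos β − cos α, d + sin α − sin β) = -0.188563 rad; t = (φ − α + p/2) mod 2π = 3.064305 rad, q = (β − α − t + p) mod 2π = 1.020746 rad → L = 1.67·(3.064305 + 4.671481 + 1.020746) = 1.67·8.756532 = 14.623408 m
Shortest: LSL with L = 14.332672 m ≈ 14.3327 m
Convert LSL to answer units (arcs ×180/π): t = 0.728564·180/π = 41.7436°, p = ρ·p = 1.67·2.885684 = 4.8191 m, q = 4.968191·180/π = 284.6564°, L = 14.3327 m.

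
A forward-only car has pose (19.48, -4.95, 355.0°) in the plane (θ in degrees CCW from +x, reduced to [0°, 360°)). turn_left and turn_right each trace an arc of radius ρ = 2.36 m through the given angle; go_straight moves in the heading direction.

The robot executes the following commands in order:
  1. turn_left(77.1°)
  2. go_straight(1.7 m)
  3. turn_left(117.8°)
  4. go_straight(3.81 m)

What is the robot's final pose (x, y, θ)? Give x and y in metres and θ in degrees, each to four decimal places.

(16.0492, 0.6885, 189.9000°)

set_pose: (x, y, θ) = (19.4800, -4.9500, 355.0000°), ρ = 2.36
turn_left(77.1°): centre at ρ to the left, rotate +77.1° → (21.9315, -3.3243, 432.1000° ≡ 72.1000°)
go_straight(1.7): x += 1.7·cos θ, y += 1.7·sin θ → (22.4540, -1.7066, 72.1000°)
turn_left(117.8°): centre at ρ to the left, rotate +117.8° → (19.8024, 1.3436, 189.9000°)
go_straight(3.81): x += 3.81·cos θ, y += 3.81·sin θ → (16.0492, 0.6885, 189.9000°)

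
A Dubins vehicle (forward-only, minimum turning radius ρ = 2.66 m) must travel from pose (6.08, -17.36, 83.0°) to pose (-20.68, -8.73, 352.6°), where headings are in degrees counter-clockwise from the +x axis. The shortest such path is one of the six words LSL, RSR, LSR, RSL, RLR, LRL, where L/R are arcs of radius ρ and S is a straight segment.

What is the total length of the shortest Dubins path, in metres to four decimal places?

37.6684 m

Let ψ = atan2(Δy, Δx) = atan2(8.63, -26.76) = 162.1257° be the start→goal bearing.
Normalize: d = |goal − start| / ρ = 28.117157/2.66 = 10.570360, α = (θ_start − ψ) mod 360° = 280.8743° = 4.902182 rad, β = (θ_goal − ψ) mod 360° = 190.4743° = 3.324404 rad.
Common terms: sin α = -0.982043, cos α = 0.188655, sin β = -0.181795, cos β = -0.983336, cos(α−β) = -0.006981, d² = 111.732503. Work in radians in the unit-radius frame; every candidate has L = ρ·(t + p + q).
LSL: p² = 2 + d² − 2cos(α−β) + 2d(sin α − sin β) = 96.828635; p = √p² = 9.840154; φ = atan2(cos β − cos α, d + sin α − sin β) = -0.119386 rad; t = (φ − α) mod 2π = 1.261617 rad, q = (β − φ) mod 2π = 3.443790 rad → L = 2.66·(1.261617 + 9.840154 + 3.443790) = 2.66·14.545562 = 38.691195 m
RSR: p² = 2 + d² − 2cos(α−β) + 2d(sin β − sin α) = 130.664297; p = √p² = 11.430848; φ = atan2(cos α − cos β, d − sin α + sin β) = 0.102709 rad; t = (α − φ) mod 2π = 4.799472 rad, q = (φ − β) mod 2π = 3.061491 rad → L = 2.66·(4.799472 + 11.430848 + 3.061491) = 2.66·19.291811 = 51.316218 m
LSR: p² = d² − 2 + 2cos(α−β) + 2d(sin α + sin β) = 85.114165; p = √p² = 9.225734; φ = atan2(−cos α − cos β, d + sin α + sin β) − atan2(−2, p) = 0.297763 rad; t = (φ − α) mod 2π = 1.678767 rad, q = (φ − β) mod 2π = 3.256545 rad → L = 2.66·(1.678767 + 9.225734 + 3.256545) = 2.66·14.161046 = 37.668382 m
RSL: p² = d² − 2 + 2cos(α−β) − 2d(sin α + sin β) = 134.322916; p = √p² = 11.589776; φ = atan2(cos α + cos β, d − sin α − sin β) − atan2(2, p) = -0.238503 rad; t = (α − φ) mod 2π = 5.140685 rad, q = (β − φ) mod 2π = 3.562907 rad → L = 2.66·(5.140685 + 11.589776 + 3.562907) = 2.66·20.293368 = 53.980360 m
RLR: c = (6 − d² + 2cos(α−β) + 2d(sin α − sin β))/8 = -15.333037, |c| > 1 → infeasible
LRL: c = (6 − d² + 2cos(α−β) − 2d(sin α − sin β))/8 = -11.103579, |c| > 1 → infeasible
Shortest: LSR with L = 37.668382 m ≈ 37.6684 m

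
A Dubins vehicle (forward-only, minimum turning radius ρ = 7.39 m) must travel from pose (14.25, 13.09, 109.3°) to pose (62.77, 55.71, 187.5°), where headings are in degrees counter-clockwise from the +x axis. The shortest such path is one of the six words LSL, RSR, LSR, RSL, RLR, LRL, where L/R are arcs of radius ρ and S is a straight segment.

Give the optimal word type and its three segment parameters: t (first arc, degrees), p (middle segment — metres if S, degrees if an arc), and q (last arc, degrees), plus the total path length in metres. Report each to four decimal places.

RSL: t = 87.5725°, p = 51.6509 m, q = 165.7725°, L = 84.3273 m

Let ψ = atan2(Δy, Δx) = atan2(42.62, 48.52) = 41.2961° be the start→goal bearing.
Normalize: d = |goal − start| / ρ = 64.580607/7.39 = 8.738918, α = (θ_start − ψ) mod 360° = 68.0039° = 1.186892 rad, β = (θ_goal − ψ) mod 360° = 146.2039° = 2.551740 rad.
Common terms: sin α = 0.927209, cos α = 0.374543, sin β = 0.556239, cos β = -0.831022, cos(α−β) = 0.204496, d² = 76.368695. Work in radians in the unit-radius frame; every candidate has L = ρ·(t + p + q).
LSL: p² = 2 + d² − 2cos(α−β) + 2d(sin α − sin β) = 84.443464; p = √p² = 9.189312; φ = atan2(cos β − cos α, d + sin α − sin β) = -0.131571 rad; t = (φ − α) mod 2π = 4.964722 rad, q = (β − φ) mod 2π = 2.683311 rad → L = 7.39·(4.964722 + 9.189312 + 2.683311) = 7.39·16.837345 = 124.427981 m
RSR: p² = 2 + d² − 2cos(α−β) + 2d(sin β − sin α) = 71.475942; p = √p² = 8.454345; φ = atan2(cos α − cos β, d − sin α + sin β) = 0.143085 rad; t = (α − φ) mod 2π = 1.043807 rad, q = (φ − β) mod 2π = 3.874531 rad → L = 7.39·(1.043807 + 8.454345 + 3.874531) = 7.39·13.372682 = 98.824123 m
LSR: p² = d² − 2 + 2cos(α−β) + 2d(sin α + sin β) = 100.705155; p = √p² = 10.035196; φ = atan2(−cos α − cos β, d + sin α + sin β) − atan2(−2, p) = 0.241346 rad; t = (φ − α) mod 2π = 5.337640 rad, q = (φ − β) mod 2π = 3.972792 rad → L = 7.39·(5.337640 + 10.035196 + 3.972792) = 7.39·19.345627 = 142.964186 m
RSL: p² = d² − 2 + 2cos(α−β) − 2d(sin α + sin β) = 48.850219; p = √p² = 6.989293; φ = atan2(cos α + cos β, d − sin α − sin β) − atan2(2, p) = -0.341537 rad; t = (α − φ) mod 2π = 1.528429 rad, q = (β − φ) mod 2π = 2.893276 rad → L = 7.39·(1.528429 + 6.989293 + 2.893276) = 7.39·11.410998 = 84.327275 m
RLR: c = (6 − d² + 2cos(α−β) + 2d(sin α − sin β))/8 = -7.934493, |c| > 1 → infeasible
LRL: c = (6 − d² + 2cos(α−β) − 2d(sin α − sin β))/8 = -9.555433, |c| > 1 → infeasible
Shortest: RSL with L = 84.327275 m ≈ 84.3273 m
Convert RSL to answer units (arcs ×180/π): t = 1.528429·180/π = 87.5725°, p = ρ·p = 7.39·6.989293 = 51.6509 m, q = 2.893276·180/π = 165.7725°, L = 84.3273 m.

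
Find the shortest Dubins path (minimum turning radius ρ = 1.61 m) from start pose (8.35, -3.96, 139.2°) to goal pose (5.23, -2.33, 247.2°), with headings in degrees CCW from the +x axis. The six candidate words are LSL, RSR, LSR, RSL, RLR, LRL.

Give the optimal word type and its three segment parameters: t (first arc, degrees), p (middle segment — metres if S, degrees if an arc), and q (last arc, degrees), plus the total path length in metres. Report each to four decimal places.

RLR: t = 86.3335°, p = 233.5252°, q = 39.1917°, L = 10.0892 m

Let ψ = atan2(Δy, Δx) = atan2(1.63, -3.12) = 152.4158° be the start→goal bearing.
Normalize: d = |goal − start| / ρ = 3.520128/1.61 = 2.186415, α = (θ_start − ψ) mod 360° = 346.7842° = 6.052526 rad, β = (θ_goal − ψ) mod 360° = 94.7842° = 1.654296 rad.
Common terms: sin α = -0.228620, cos α = 0.973516, sin β = 0.996516, cos β = -0.083403, cos(α−β) = -0.309017, d² = 4.780410. Work in radians in the unit-radius frame; every candidate has L = ρ·(t + p + q).
LSL: p² = 2 + d² − 2cos(α−β) + 2d(sin α − sin β) = 2.041135; p = √p² = 1.428683; φ = atan2(cos β − cos α, d + sin α − sin β) = -0.832751 rad; t = (φ − α) mod 2π = 5.681094 rad, q = (β − φ) mod 2π = 2.487047 rad → L = 1.61·(5.681094 + 1.428683 + 2.487047) = 1.61·9.596824 = 15.450886 m
RSR: p² = 2 + d² − 2cos(α−β) + 2d(sin β − sin α) = 12.755753; p = √p² = 3.571520; φ = atan2(cos α − cos β, d − sin α + sin β) = 0.300429 rad; t = (α − φ) mod 2π = 5.752097 rad, q = (φ − β) mod 2π = 4.929318 rad → L = 1.61·(5.752097 + 3.571520 + 4.929318) = 1.61·14.252935 = 22.947225 m
LSR: p² = d² − 2 + 2cos(α−β) + 2d(sin α + sin β) = 5.520255; p = √p² = 2.349522; φ = atan2(−cos α − cos β, d + sin α + sin β) − atan2(−2, p) = 0.412569 rad; t = (φ − α) mod 2π = 0.643229 rad, q = (φ − β) mod 2π = 5.041458 rad → L = 1.61·(0.643229 + 2.349522 + 5.041458) = 1.61·8.034209 = 12.935077 m
RSL: p² = d² − 2 + 2cos(α−β) − 2d(sin α + sin β) = -1.195504 < 0 → infeasible
RLR: c = (6 − d² + 2cos(α−β) + 2d(sin α − sin β))/8 = -0.594469; p = 2π − arccos c = 4.075784 rad; φ = atan2(cos α − cos β, d − sin α + sin β) = 0.300429 rad; t = (α − φ + p/2) mod 2π = 1.506804 rad, q = (α − β − t + p) mod 2π = 0.684024 rad → L = 1.61·(1.506804 + 4.075784 + 0.684024) = 1.61·6.266612 = 10.089245 m
LRL: c = (6 − d² + 2cos(α−β) − 2d(sin α − sin β))/8 = 0.744858; p = 2π − arccos c = 5.552711 rad; φ = atan2(cos β − cos α, d + sin α − sin β) = -0.832751 rad; t = (φ − α + p/2) mod 2π = 2.174264 rad, q = (β − α − t + p) mod 2π = 5.263403 rad → L = 1.61·(2.174264 + 5.552711 + 5.263403) = 1.61·12.990378 = 20.914509 m
Shortest: RLR with L = 10.089245 m ≈ 10.0892 m
Convert RLR to answer units (arcs ×180/π): t = 1.506804·180/π = 86.3335°, p = 4.075784·180/π = 233.5252°, q = 0.684024·180/π = 39.1917°, L = 10.0892 m.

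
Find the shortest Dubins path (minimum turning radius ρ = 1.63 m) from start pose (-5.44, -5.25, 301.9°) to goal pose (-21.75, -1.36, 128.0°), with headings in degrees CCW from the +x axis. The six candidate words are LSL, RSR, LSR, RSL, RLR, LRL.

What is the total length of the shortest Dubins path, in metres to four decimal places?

19.7532 m

Let ψ = atan2(Δy, Δx) = atan2(3.89, -16.31) = 166.5853° be the start→goal bearing.
Normalize: d = |goal − start| / ρ = 16.767474/1.63 = 10.286794, α = (θ_start − ψ) mod 360° = 135.3147° = 2.361686 rad, β = (θ_goal − ψ) mod 360° = 321.4147° = 5.609744 rad.
Common terms: sin α = 0.703213, cos α = -0.710979, sin β = -0.623680, cos β = 0.781680, cos(α−β) = -0.994338, d² = 105.818134. Work in radians in the unit-radius frame; every candidate has L = ρ·(t + p + q).
LSL: p² = 2 + d² − 2cos(α−β) + 2d(sin α − sin β) = 137.105749; p = √p² = 11.709216; φ = atan2(cos β − cos α, d + sin α − sin β) = 0.127825 rad; t = (φ − α) mod 2π = 4.049324 rad, q = (β − φ) mod 2π = 5.481919 rad → L = 1.63·(4.049324 + 11.709216 + 5.481919) = 1.63·21.240459 = 34.621949 m
RSR: p² = 2 + d² − 2cos(α−β) + 2d(sin β − sin α) = 82.507871; p = √p² = 9.083384; φ = atan2(cos α − cos β, d − sin α + sin β) = -0.165077 rad; t = (α − φ) mod 2π = 2.526764 rad, q = (φ − β) mod 2π = 0.508364 rad → L = 1.63·(2.526764 + 9.083384 + 0.508364) = 1.63·12.118512 = 19.753174 m
LSR: p² = d² − 2 + 2cos(α−β) + 2d(sin α + sin β) = 103.465741; p = √p² = 10.171811; φ = atan2(−cos α − cos β, d + sin α + sin β) − atan2(−2, p) = 0.187325 rad; t = (φ − α) mod 2π = 4.108824 rad, q = (φ − β) mod 2π = 0.860766 rad → L = 1.63·(4.108824 + 10.171811 + 0.860766) = 1.63·15.141402 = 24.680484 m
RSL: p² = d² − 2 + 2cos(α−β) − 2d(sin α + sin β) = 100.193175; p = √p² = 10.009654; φ = atan2(cos α + cos β, d − sin α − sin β) − atan2(2, p) = -0.190284 rad; t = (α − φ) mod 2π = 2.551970 rad, q = (β − φ) mod 2π = 5.800028 rad → L = 1.63·(2.551970 + 10.009654 + 5.800028) = 1.63·18.361652 = 29.929492 m
RLR: c = (6 − d² + 2cos(α−β) + 2d(sin α − sin β))/8 = -9.313484, |c| > 1 → infeasible
LRL: c = (6 − d² + 2cos(α−β) − 2d(sin α − sin β))/8 = -16.138219, |c| > 1 → infeasible
Shortest: RSR with L = 19.753174 m ≈ 19.7532 m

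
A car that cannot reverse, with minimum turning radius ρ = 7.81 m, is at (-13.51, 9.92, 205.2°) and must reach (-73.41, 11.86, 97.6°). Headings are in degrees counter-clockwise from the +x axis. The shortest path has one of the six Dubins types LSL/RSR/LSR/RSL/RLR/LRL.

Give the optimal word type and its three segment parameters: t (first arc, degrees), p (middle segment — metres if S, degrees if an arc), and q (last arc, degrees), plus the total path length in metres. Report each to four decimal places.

RSR: t = 20.4080°, p = 49.0046 m, q = 87.1920°, L = 63.6715 m

Let ψ = atan2(Δy, Δx) = atan2(1.94, -59.90) = 178.1450° be the start→goal bearing.
Normalize: d = |goal − start| / ρ = 59.931407/7.81 = 7.673676, α = (θ_start − ψ) mod 360° = 27.0550° = 0.472199 rad, β = (θ_goal − ψ) mod 360° = 279.4550° = 4.877410 rad.
Common terms: sin α = 0.454846, cos α = 0.890570, sin β = -0.986415, cos β = 0.164273, cos(α−β) = -0.302370, d² = 58.885299. Work in radians in the unit-radius frame; every candidate has L = ρ·(t + p + q).
LSL: p² = 2 + d² − 2cos(α−β) + 2d(sin α − sin β) = 83.609572; p = √p² = 9.143827; φ = atan2(cos β − cos α, d + sin α − sin β) = -0.079514 rad; t = (φ − α) mod 2π = 5.731472 rad, q = (β − φ) mod 2π = 4.956924 rad → L = 7.81·(5.731472 + 9.143827 + 4.956924) = 7.81·19.832223 = 154.889664 m
RSR: p² = 2 + d² − 2cos(α−β) + 2d(sin β − sin α) = 39.370506; p = √p² = 6.274592; φ = atan2(cos α − cos β, d − sin α + sin β) = 0.116012 rad; t = (α − φ) mod 2π = 0.356187 rad, q = (φ − β) mod 2π = 1.521787 rad → L = 7.81·(0.356187 + 6.274592 + 1.521787) = 7.81·8.152566 = 63.671543 m
LSR: p² = d² − 2 + 2cos(α−β) + 2d(sin α + sin β) = 48.122380; p = √p² = 6.937030; φ = atan2(−cos α − cos β, d + sin α + sin β) − atan2(−2, p) = 0.134062 rad; t = (φ − α) mod 2π = 5.945049 rad, q = (φ − β) mod 2π = 1.539838 rad → L = 7.81·(5.945049 + 6.937030 + 1.539838) = 7.81·14.421916 = 112.635163 m
RSL: p² = d² − 2 + 2cos(α−β) − 2d(sin α + sin β) = 64.438739; p = √p² = 8.027374; φ = atan2(cos α + cos β, d − sin α − sin β) − atan2(2, p) = -0.116320 rad; t = (α − φ) mod 2π = 0.588519 rad, q = (β − φ) mod 2π = 4.993730 rad → L = 7.81·(0.588519 + 8.027374 + 4.993730) = 7.81·13.609624 = 106.291161 m
RLR: c = (6 − d² + 2cos(α−β) + 2d(sin α − sin β))/8 = -3.921313, |c| > 1 → infeasible
LRL: c = (6 − d² + 2cos(α−β) − 2d(sin α − sin β))/8 = -9.451197, |c| > 1 → infeasible
Shortest: RSR with L = 63.671543 m ≈ 63.6715 m
Convert RSR to answer units (arcs ×180/π): t = 0.356187·180/π = 20.4080°, p = ρ·p = 7.81·6.274592 = 49.0046 m, q = 1.521787·180/π = 87.1920°, L = 63.6715 m.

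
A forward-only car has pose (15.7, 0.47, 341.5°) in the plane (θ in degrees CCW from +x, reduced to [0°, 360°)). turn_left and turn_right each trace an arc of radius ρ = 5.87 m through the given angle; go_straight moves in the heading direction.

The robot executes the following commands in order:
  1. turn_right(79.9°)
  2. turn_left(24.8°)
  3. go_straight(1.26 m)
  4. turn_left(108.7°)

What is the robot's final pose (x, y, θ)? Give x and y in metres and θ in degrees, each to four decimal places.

set_pose: (x, y, θ) = (15.7000, 0.4700, 341.5000°), ρ = 5.87
turn_right(79.9°): centre at ρ to the right, rotate −79.9° → (19.6445, -5.9542, 261.6000°)
turn_left(24.8°): centre at ρ to the left, rotate +24.8° → (19.8203, -8.4690, 286.4000°)
go_straight(1.26): x += 1.26·cos θ, y += 1.26·sin θ → (20.1761, -9.6778, 286.4000°)
turn_left(108.7°): centre at ρ to the left, rotate +108.7° → (29.1825, -12.8229, 395.1000° ≡ 35.1000°)

(29.1825, -12.8229, 35.1000°)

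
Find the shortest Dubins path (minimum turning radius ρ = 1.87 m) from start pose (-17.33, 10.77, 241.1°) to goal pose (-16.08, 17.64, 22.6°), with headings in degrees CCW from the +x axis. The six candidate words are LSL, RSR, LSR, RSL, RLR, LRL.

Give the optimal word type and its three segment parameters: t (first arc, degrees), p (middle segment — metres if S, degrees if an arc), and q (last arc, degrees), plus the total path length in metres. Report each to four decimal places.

RSR: t = 191.4792°, p = 5.5658 m, q = 27.0208°, L = 12.6971 m

Let ψ = atan2(Δy, Δx) = atan2(6.87, 1.25) = 79.6878° be the start→goal bearing.
Normalize: d = |goal − start| / ρ = 6.982793/1.87 = 3.734114, α = (θ_start − ψ) mod 360° = 161.4122° = 2.817174 rad, β = (θ_goal − ψ) mod 360° = 302.9122° = 5.286815 rad.
Common terms: sin α = 0.318758, cos α = -0.947836, sin β = -0.839504, cos β = 0.543353, cos(α−β) = -0.782608, d² = 13.943607. Work in radians in the unit-radius frame; every candidate has L = ρ·(t + p + q).
LSL: p² = 2 + d² − 2cos(α−β) + 2d(sin α − sin β) = 26.158989; p = √p² = 5.114586; φ = atan2(cos β − cos α, d + sin α − sin β) = 0.295853 rad; t = (φ − α) mod 2π = 3.761865 rad, q = (β − φ) mod 2π = 4.990962 rad → L = 1.87·(3.761865 + 5.114586 + 4.990962) = 1.87·13.867412 = 25.932061 m
RSR: p² = 2 + d² − 2cos(α−β) + 2d(sin β − sin α) = 8.858658; p = √p² = 2.976350; φ = atan2(cos α − cos β, d − sin α + sin β) = -0.524769 rad; t = (α − φ) mod 2π = 3.341943 rad, q = (φ − β) mod 2π = 0.471602 rad → L = 1.87·(3.341943 + 2.976350 + 0.471602) = 1.87·6.789894 = 12.697102 m
LSR: p² = d² − 2 + 2cos(α−β) + 2d(sin α + sin β) = 6.489337; p = √p² = 2.547418; φ = atan2(−cos α − cos β, d + sin α + sin β) − atan2(−2, p) = 0.790811 rad; t = (φ − α) mod 2π = 4.256823 rad, q = (φ − β) mod 2π = 1.787182 rad → L = 1.87·(4.256823 + 2.547418 + 1.787182) = 1.87·8.591422 = 16.065959 m
RSL: p² = d² − 2 + 2cos(α−β) − 2d(sin α + sin β) = 14.267445; p = √p² = 3.777227; φ = atan2(cos α + cos β, d − sin α − sin β) − atan2(2, p) = -0.581738 rad; t = (α − φ) mod 2π = 3.398913 rad, q = (β − φ) mod 2π = 5.868553 rad → L = 1.87·(3.398913 + 3.777227 + 5.868553) = 1.87·13.044693 = 24.393576 m
RLR: c = (6 − d² + 2cos(α−β) + 2d(sin α − sin β))/8 = -0.107332; p = 2π − arccos c = 4.604850 rad; φ = atan2(cos α − cos β, d − sin α + sin β) = -0.524769 rad; t = (α − φ + p/2) mod 2π = 5.644367 rad, q = (α − β − t + p) mod 2π = 2.774026 rad → L = 1.87·(5.644367 + 4.604850 + 2.774026) = 1.87·13.023243 = 24.353465 m
LRL: c = (6 − d² + 2cos(α−β) − 2d(sin α − sin β))/8 = -2.269874, |c| > 1 → infeasible
Shortest: RSR with L = 12.697102 m ≈ 12.6971 m
Convert RSR to answer units (arcs ×180/π): t = 3.341943·180/π = 191.4792°, p = ρ·p = 1.87·2.976350 = 5.5658 m, q = 0.471602·180/π = 27.0208°, L = 12.6971 m.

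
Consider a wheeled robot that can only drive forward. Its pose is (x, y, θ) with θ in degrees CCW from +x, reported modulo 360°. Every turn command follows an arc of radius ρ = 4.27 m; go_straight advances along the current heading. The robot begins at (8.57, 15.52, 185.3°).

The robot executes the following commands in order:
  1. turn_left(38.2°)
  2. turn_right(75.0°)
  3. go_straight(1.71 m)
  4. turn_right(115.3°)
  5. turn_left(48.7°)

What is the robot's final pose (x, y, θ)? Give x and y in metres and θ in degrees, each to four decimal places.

set_pose: (x, y, θ) = (8.5700, 15.5200, 185.3000°), ρ = 4.27
turn_left(38.2°): centre at ρ to the left, rotate +38.2° → (6.0251, 14.3656, 223.5000°)
turn_right(75.0°): centre at ρ to the right, rotate −75.0° → (0.8548, 13.8222, 148.5000°)
go_straight(1.71): x += 1.71·cos θ, y += 1.71·sin θ → (-0.6032, 14.7157, 148.5000°)
turn_right(115.3°): centre at ρ to the right, rotate −115.3° → (-0.7102, 21.9294, 33.2000°)
turn_left(48.7°): centre at ρ to the left, rotate +48.7° → (1.1791, 24.9007, 81.9000°)

(1.1791, 24.9007, 81.9000°)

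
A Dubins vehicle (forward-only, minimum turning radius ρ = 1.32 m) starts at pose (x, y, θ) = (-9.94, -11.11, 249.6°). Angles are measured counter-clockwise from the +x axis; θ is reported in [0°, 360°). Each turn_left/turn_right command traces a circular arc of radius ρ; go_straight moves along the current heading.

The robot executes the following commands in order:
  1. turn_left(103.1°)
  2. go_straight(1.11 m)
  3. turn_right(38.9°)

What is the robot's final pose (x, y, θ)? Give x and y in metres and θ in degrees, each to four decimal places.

(-6.9845, -13.4161, 313.8000°)

set_pose: (x, y, θ) = (-9.9400, -11.1100, 249.6000°), ρ = 1.32
turn_left(103.1°): centre at ρ to the left, rotate +103.1° → (-8.8705, -12.8794, 352.7000°)
go_straight(1.11): x += 1.11·cos θ, y += 1.11·sin θ → (-7.7695, -13.0205, 352.7000°)
turn_right(38.9°): centre at ρ to the right, rotate −38.9° → (-6.9845, -13.4161, 313.8000°)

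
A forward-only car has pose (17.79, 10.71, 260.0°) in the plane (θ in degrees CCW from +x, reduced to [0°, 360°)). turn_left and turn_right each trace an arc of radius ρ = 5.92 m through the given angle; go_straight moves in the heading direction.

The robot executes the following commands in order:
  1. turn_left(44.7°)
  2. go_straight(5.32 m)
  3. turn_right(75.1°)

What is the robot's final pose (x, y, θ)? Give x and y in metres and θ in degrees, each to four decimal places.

set_pose: (x, y, θ) = (17.7900, 10.7100, 260.0000°), ρ = 5.92
turn_left(44.7°): centre at ρ to the left, rotate +44.7° → (18.7530, 6.3119, 304.7000°)
go_straight(5.32): x += 5.32·cos θ, y += 5.32·sin θ → (21.7815, 1.9381, 304.7000°)
turn_right(75.1°): centre at ρ to the right, rotate −75.1° → (21.4228, -5.2689, 229.6000°)

(21.4228, -5.2689, 229.6000°)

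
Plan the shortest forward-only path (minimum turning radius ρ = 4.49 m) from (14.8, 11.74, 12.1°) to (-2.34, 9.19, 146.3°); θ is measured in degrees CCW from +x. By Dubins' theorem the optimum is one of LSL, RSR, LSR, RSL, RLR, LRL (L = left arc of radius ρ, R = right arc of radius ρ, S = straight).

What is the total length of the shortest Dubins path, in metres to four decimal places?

34.2519 m

Let ψ = atan2(Δy, Δx) = atan2(-2.55, -17.14) = -171.5379° be the start→goal bearing.
Normalize: d = |goal − start| / ρ = 17.328650/4.49 = 3.859387, α = (θ_start − ψ) mod 360° = 183.6379° = 3.205086 rad, β = (θ_goal − ψ) mod 360° = 317.8379° = 5.547318 rad.
Common terms: sin α = -0.063451, cos α = -0.997985, sin β = -0.671230, cos β = 0.741249, cos(α−β) = -0.697165, d² = 14.894872. Work in radians in the unit-radius frame; every candidate has L = ρ·(t + p + q).
LSL: p² = 2 + d² − 2cos(α−β) + 2d(sin α − sin β) = 22.980516; p = √p² = 4.793800; φ = atan2(cos β − cos α, d + sin α − sin β) = 0.371281 rad; t = (φ − α) mod 2π = 3.449380 rad, q = (β − φ) mod 2π = 5.176037 rad → L = 4.49·(3.449380 + 4.793800 + 5.176037) = 4.49·13.419217 = 60.252284 m
RSR: p² = 2 + d² − 2cos(α−β) + 2d(sin β − sin α) = 13.597887; p = √p² = 3.687531; φ = atan2(cos α − cos β, d − sin α + sin β) = -0.491164 rad; t = (α − φ) mod 2π = 3.696250 rad, q = (φ − β) mod 2π = 0.244703 rad → L = 4.49·(3.696250 + 3.687531 + 0.244703) = 4.49·7.628485 = 34.251896 m
LSR: p² = d² − 2 + 2cos(α−β) + 2d(sin α + sin β) = 5.829703; p = √p² = 2.414478; φ = atan2(−cos α − cos β, d + sin α + sin β) − atan2(−2, p) = 0.773761 rad; t = (φ − α) mod 2π = 3.851860 rad, q = (φ − β) mod 2π = 1.509629 rad → L = 4.49·(3.851860 + 2.414478 + 1.509629) = 4.49·7.775967 = 34.914092 m
RSL: p² = d² − 2 + 2cos(α−β) − 2d(sin α + sin β) = 17.171379; p = √p² = 4.143836; φ = atan2(cos α + cos β, d − sin α − sin β) − atan2(2, p) = -0.505493 rad; t = (α − φ) mod 2π = 3.710579 rad, q = (β − φ) mod 2π = 6.052811 rad → L = 4.49·(3.710579 + 4.143836 + 6.052811) = 4.49·13.907227 = 62.443448 m
RLR: c = (6 − d² + 2cos(α−β) + 2d(sin α − sin β))/8 = -0.699736; p = 2π − arccos c = 3.937361 rad; φ = atan2(cos α − cos β, d − sin α + sin β) = -0.491164 rad; t = (α − φ + p/2) mod 2π = 5.664931 rad, q = (α − β − t + p) mod 2π = 2.213384 rad → L = 4.49·(5.664931 + 3.937361 + 2.213384) = 4.49·11.815676 = 53.052385 m
LRL: c = (6 − d² + 2cos(α−β) − 2d(sin α − sin β))/8 = -1.872565, |c| > 1 → infeasible
Shortest: RSR with L = 34.251896 m ≈ 34.2519 m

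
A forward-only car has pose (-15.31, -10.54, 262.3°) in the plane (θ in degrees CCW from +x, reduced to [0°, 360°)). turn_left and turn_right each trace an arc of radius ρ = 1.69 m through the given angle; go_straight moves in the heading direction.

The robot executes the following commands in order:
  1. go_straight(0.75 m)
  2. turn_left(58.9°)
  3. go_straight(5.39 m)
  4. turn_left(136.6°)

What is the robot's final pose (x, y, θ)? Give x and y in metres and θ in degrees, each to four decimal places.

set_pose: (x, y, θ) = (-15.3100, -10.5400, 262.3000°), ρ = 1.69
go_straight(0.75): x += 0.75·cos θ, y += 0.75·sin θ → (-15.4105, -11.2832, 262.3000°)
turn_left(58.9°): centre at ρ to the left, rotate +58.9° → (-14.7947, -12.8268, 321.2000°)
go_straight(5.39): x += 5.39·cos θ, y += 5.39·sin θ → (-10.5941, -16.2041, 321.2000°)
turn_left(136.6°): centre at ρ to the left, rotate +136.6° → (-7.8607, -14.6577, 457.8000° ≡ 97.8000°)

(-7.8607, -14.6577, 97.8000°)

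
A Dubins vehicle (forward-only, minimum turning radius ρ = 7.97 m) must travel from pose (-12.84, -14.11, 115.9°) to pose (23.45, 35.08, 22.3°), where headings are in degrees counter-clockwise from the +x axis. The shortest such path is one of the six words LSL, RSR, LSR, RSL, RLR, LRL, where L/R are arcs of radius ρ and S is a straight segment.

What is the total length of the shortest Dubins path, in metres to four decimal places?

Let ψ = atan2(Δy, Δx) = atan2(49.19, 36.29) = 53.5819° be the start→goal bearing.
Normalize: d = |goal − start| / ρ = 61.127900/7.97 = 7.669749, α = (θ_start − ψ) mod 360° = 62.3181° = 1.087656 rad, β = (θ_goal − ψ) mod 360° = 328.7181° = 5.737213 rad.
Common terms: sin α = 0.885541, cos α = 0.464562, sin β = -0.519249, cos β = 0.854623, cos(α−β) = -0.062791, d² = 58.825051. Work in radians in the unit-radius frame; every candidate has L = ρ·(t + p + q).
LSL: p² = 2 + d² − 2cos(α−β) + 2d(sin α − sin β) = 82.499399; p = √p² = 9.082918; φ = atan2(cos β − cos α, d + sin α − sin β) = 0.042958 rad; t = (φ − α) mod 2π = 5.238487 rad, q = (β − φ) mod 2π = 5.694256 rad → L = 7.97·(5.238487 + 9.082918 + 5.694256) = 7.97·20.015660 = 159.524813 m
RSR: p² = 2 + d² − 2cos(α−β) + 2d(sin β − sin α) = 39.401866; p = √p² = 6.277091; φ = atan2(cos α − cos β, d − sin α + sin β) = -0.062180 rad; t = (α − φ) mod 2π = 1.149837 rad, q = (φ − β) mod 2π = 0.483792 rad → L = 7.97·(1.149837 + 6.277091 + 0.483792) = 7.97·7.910719 = 63.048428 m
LSR: p² = d² − 2 + 2cos(α−β) + 2d(sin α + sin β) = 62.318198; p = √p² = 7.894188; φ = atan2(−cos α − cos β, d + sin α + sin β) − atan2(−2, p) = 0.085423 rad; t = (φ − α) mod 2π = 5.280952 rad, q = (φ − β) mod 2π = 0.631395 rad → L = 7.97·(5.280952 + 7.894188 + 0.631395) = 7.97·13.806534 = 110.038075 m
RSL: p² = d² − 2 + 2cos(α−β) − 2d(sin α + sin β) = 51.080743; p = √p² = 7.147079; φ = atan2(cos α + cos β, d − sin α − sin β) − atan2(2, p) = -0.094157 rad; t = (α − φ) mod 2π = 1.181813 rad, q = (β − φ) mod 2π = 5.831371 rad → L = 7.97·(1.181813 + 7.147079 + 5.831371) = 7.97·14.160263 = 112.857300 m
RLR: c = (6 − d² + 2cos(α−β) + 2d(sin α − sin β))/8 = -3.925233, |c| > 1 → infeasible
LRL: c = (6 − d² + 2cos(α−β) − 2d(sin α − sin β))/8 = -9.312425, |c| > 1 → infeasible
Shortest: RSR with L = 63.048428 m ≈ 63.0484 m

63.0484 m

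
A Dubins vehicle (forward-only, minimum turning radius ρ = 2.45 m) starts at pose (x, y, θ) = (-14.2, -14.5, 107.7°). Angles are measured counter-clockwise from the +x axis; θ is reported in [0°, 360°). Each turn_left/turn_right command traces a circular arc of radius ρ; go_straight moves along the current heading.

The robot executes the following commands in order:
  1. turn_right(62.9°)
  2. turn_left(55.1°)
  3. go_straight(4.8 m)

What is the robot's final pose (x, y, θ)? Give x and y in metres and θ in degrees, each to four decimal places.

(-13.7304, -5.1285, 99.9000°)

set_pose: (x, y, θ) = (-14.2000, -14.5000, 107.7000°), ρ = 2.45
turn_right(62.9°): centre at ρ to the right, rotate −62.9° → (-13.5923, -12.0167, 44.8000°)
turn_left(55.1°): centre at ρ to the left, rotate +55.1° → (-12.9052, -9.8570, 99.9000°)
go_straight(4.8): x += 4.8·cos θ, y += 4.8·sin θ → (-13.7304, -5.1285, 99.9000°)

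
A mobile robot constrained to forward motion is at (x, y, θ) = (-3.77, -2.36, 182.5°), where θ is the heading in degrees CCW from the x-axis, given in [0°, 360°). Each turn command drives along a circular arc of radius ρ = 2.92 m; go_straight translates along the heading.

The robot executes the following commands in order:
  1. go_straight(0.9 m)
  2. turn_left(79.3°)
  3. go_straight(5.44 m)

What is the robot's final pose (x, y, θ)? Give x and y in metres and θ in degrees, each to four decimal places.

(-8.2078, -10.2844, 261.8000°)

set_pose: (x, y, θ) = (-3.7700, -2.3600, 182.5000°), ρ = 2.92
go_straight(0.9): x += 0.9·cos θ, y += 0.9·sin θ → (-4.6691, -2.3993, 182.5000°)
turn_left(79.3°): centre at ρ to the left, rotate +79.3° → (-7.4319, -4.9000, 261.8000°)
go_straight(5.44): x += 5.44·cos θ, y += 5.44·sin θ → (-8.2078, -10.2844, 261.8000°)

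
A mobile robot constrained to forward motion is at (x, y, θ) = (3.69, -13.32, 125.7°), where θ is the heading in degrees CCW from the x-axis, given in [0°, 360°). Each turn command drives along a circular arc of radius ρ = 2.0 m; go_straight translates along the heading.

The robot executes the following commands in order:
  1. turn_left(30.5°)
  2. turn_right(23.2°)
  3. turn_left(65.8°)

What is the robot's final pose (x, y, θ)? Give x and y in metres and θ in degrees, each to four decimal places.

set_pose: (x, y, θ) = (3.6900, -13.3200, 125.7000°), ρ = 2.0
turn_left(30.5°): centre at ρ to the left, rotate +30.5° → (2.8729, -12.6572, 156.2000°)
turn_right(23.2°): centre at ρ to the right, rotate −23.2° → (2.2173, -12.1912, 133.0000°)
turn_left(65.8°): centre at ρ to the left, rotate +65.8° → (0.1101, -11.6619, 198.8000°)

(0.1101, -11.6619, 198.8000°)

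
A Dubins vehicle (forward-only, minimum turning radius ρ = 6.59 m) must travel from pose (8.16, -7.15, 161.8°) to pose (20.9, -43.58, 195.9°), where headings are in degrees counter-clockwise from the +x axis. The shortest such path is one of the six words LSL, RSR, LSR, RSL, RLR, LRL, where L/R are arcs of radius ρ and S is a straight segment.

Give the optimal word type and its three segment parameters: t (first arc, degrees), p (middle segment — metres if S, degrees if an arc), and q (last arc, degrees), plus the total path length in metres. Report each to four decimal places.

LSR: t = 165.8485°, p = 23.7288 m, q = 131.7485°, L = 57.9576 m

Let ψ = atan2(Δy, Δx) = atan2(-36.43, 12.74) = -70.7247° be the start→goal bearing.
Normalize: d = |goal − start| / ρ = 38.593426/6.59 = 5.856362, α = (θ_start − ψ) mod 360° = 232.5247° = 4.058321 rad, β = (θ_goal − ψ) mod 360° = 266.6247° = 4.653478 rad.
Common terms: sin α = -0.793615, cos α = -0.608420, sin β = -0.998265, cos β = -0.058877, cos(α−β) = 0.828060, d² = 34.296976. Work in radians in the unit-radius frame; every candidate has L = ρ·(t + p + q).
LSL: p² = 2 + d² − 2cos(α−β) + 2d(sin α − sin β) = 37.037863; p = √p² = 6.085874; φ = atan2(cos β − cos α, d + sin α − sin β) = 0.090421 rad; t = (φ − α) mod 2π = 2.315286 rad, q = (β − φ) mod 2π = 4.563057 rad → L = 6.59·(2.315286 + 6.085874 + 4.563057) = 6.59·12.964217 = 85.434188 m
RSR: p² = 2 + d² − 2cos(α−β) + 2d(sin β − sin α) = 32.243847; p = √p² = 5.678367; φ = atan2(cos α − cos β, d − sin α + sin β) = -0.096930 rad; t = (α − φ) mod 2π = 4.155251 rad, q = (φ − β) mod 2π = 1.532777 rad → L = 6.59·(4.155251 + 5.678367 + 1.532777) = 6.59·11.366395 = 74.904541 m
LSR: p² = d² − 2 + 2cos(α−β) + 2d(sin α + sin β) = 12.965293; p = √p² = 3.600735; φ = atan2(−cos α − cos β, d + sin α + sin β) − atan2(−2, p) = 0.669738 rad; t = (φ − α) mod 2π = 2.894602 rad, q = (φ − β) mod 2π = 2.299445 rad → L = 6.59·(2.894602 + 3.600735 + 2.299445) = 6.59·8.794782 = 57.957611 m
RSL: p² = d² − 2 + 2cos(α−β) − 2d(sin α + sin β) = 54.940900; p = √p² = 7.412213; φ = atan2(cos α + cos β, d − sin α − sin β) − atan2(2, p) = -0.350577 rad; t = (α − φ) mod 2π = 4.408898 rad, q = (β − φ) mod 2π = 5.004055 rad → L = 6.59·(4.408898 + 7.412213 + 5.004055) = 6.59·16.825165 = 110.877840 m
RLR: c = (6 − d² + 2cos(α−β) + 2d(sin α − sin β))/8 = -3.030481, |c| > 1 → infeasible
LRL: c = (6 − d² + 2cos(α−β) − 2d(sin α − sin β))/8 = -3.629733, |c| > 1 → infeasible
Shortest: LSR with L = 57.957611 m ≈ 57.9576 m
Convert LSR to answer units (arcs ×180/π): t = 2.894602·180/π = 165.8485°, p = ρ·p = 6.59·3.600735 = 23.7288 m, q = 2.299445·180/π = 131.7485°, L = 57.9576 m.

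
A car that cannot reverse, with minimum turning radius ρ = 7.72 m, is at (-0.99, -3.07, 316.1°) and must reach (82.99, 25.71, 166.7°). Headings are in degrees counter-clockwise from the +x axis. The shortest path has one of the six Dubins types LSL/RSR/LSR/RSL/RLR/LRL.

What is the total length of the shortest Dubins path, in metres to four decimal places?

Let ψ = atan2(Δy, Δx) = atan2(28.78, 83.98) = 18.9166° be the start→goal bearing.
Normalize: d = |goal − start| / ρ = 88.774595/7.72 = 11.499300, α = (θ_start − ψ) mod 360° = 297.1834° = 5.186828 rad, β = (θ_goal − ψ) mod 360° = 147.7834° = 2.579307 rad.
Common terms: sin α = -0.889549, cos α = 0.456840, sin β = 0.533122, cos β = -0.846039, cos(α−β) = -0.860742, d² = 132.233899. Work in radians in the unit-radius frame; every candidate has L = ρ·(t + p + q).
LSL: p² = 2 + d² − 2cos(α−β) + 2d(sin α − sin β) = 103.235950; p = √p² = 10.160509; φ = atan2(cos β − cos α, d + sin α − sin β) = -0.128584 rad; t = (φ − α) mod 2π = 0.967773 rad, q = (β − φ) mod 2π = 2.707890 rad → L = 7.72·(0.967773 + 10.160509 + 2.707890) = 7.72·13.836173 = 106.815254 m
RSR: p² = 2 + d² − 2cos(α−β) + 2d(sin β − sin α) = 168.674816; p = √p² = 12.987487; φ = atan2(cos α − cos β, d − sin α + sin β) = 0.100487 rad; t = (α − φ) mod 2π = 5.086341 rad, q = (φ − β) mod 2π = 3.804366 rad → L = 7.72·(5.086341 + 12.987487 + 3.804366) = 7.72·21.878194 = 168.899659 m
LSR: p² = d² − 2 + 2cos(α−β) + 2d(sin α + sin β) = 120.315088; p = √p² = 10.968823; φ = atan2(−cos α − cos β, d + sin α + sin β) − atan2(−2, p) = 0.215268 rad; t = (φ − α) mod 2π = 1.311624 rad, q = (φ − β) mod 2π = 3.919146 rad → L = 7.72·(1.311624 + 10.968823 + 3.919146) = 7.72·16.199594 = 125.060867 m
RSL: p² = d² − 2 + 2cos(α−β) − 2d(sin α + sin β) = 136.709742; p = √p² = 11.692294; φ = atan2(cos α + cos β, d − sin α − sin β) − atan2(2, p) = -0.202229 rad; t = (α − φ) mod 2π = 5.389058 rad, q = (β − φ) mod 2π = 2.781536 rad → L = 7.72·(5.389058 + 11.692294 + 2.781536) = 7.72·19.862888 = 153.341494 m
RLR: c = (6 − d² + 2cos(α−β) + 2d(sin α − sin β))/8 = -20.084352, |c| > 1 → infeasible
LRL: c = (6 − d² + 2cos(α−β) − 2d(sin α − sin β))/8 = -11.904494, |c| > 1 → infeasible
Shortest: LSL with L = 106.815254 m ≈ 106.8153 m

106.8153 m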